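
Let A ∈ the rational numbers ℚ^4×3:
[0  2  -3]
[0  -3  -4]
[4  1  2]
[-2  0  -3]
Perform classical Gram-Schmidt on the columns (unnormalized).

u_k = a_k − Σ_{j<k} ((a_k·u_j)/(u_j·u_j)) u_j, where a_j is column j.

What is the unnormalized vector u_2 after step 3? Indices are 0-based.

u_2 = (-125/33, -31/11, -29/33, -58/33)

Step 1: u_0 = a_0 = (0, 0, 4, -2).
Step 2: u_1 = a_1 − (1/5)·u_0 = (2, -3, 1/5, 2/5).
Step 3: u_2 = a_2 − (7/10)·u_0 − (13/33)·u_1 = (-125/33, -31/11, -29/33, -58/33).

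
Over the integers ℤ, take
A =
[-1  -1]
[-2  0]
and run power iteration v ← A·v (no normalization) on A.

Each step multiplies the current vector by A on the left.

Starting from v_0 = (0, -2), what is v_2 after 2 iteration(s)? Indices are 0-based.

v_0 = (0, -2).
v_1 = A·v_0 = (2, 0).
v_2 = A·v_1 = (-2, -4).

v_2 = (-2, -4)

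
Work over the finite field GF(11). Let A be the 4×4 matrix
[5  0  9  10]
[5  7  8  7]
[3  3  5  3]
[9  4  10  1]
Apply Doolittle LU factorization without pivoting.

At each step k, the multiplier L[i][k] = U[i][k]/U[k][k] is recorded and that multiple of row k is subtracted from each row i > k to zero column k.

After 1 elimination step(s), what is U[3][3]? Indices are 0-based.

U[3][3] = 5

Step 1: pivot at (0,0) is 5.
  row1 ← row1 − (1)·row0  ⇒  L[1][0]=1, U row1=(0, 7, 10, 8)
  row2 ← row2 − (5)·row0  ⇒  L[2][0]=5, U row2=(0, 3, 4, 8)
  row3 ← row3 − (4)·row0  ⇒  L[3][0]=4, U row3=(0, 4, 7, 5)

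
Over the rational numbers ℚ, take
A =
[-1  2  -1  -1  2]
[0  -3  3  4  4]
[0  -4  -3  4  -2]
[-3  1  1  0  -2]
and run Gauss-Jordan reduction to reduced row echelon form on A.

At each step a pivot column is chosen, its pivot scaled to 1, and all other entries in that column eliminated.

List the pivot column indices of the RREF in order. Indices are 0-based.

pivot columns: 0, 1, 2, 3

pivot(0,0)=-1: scale R0 → (1, -2, 1, 1, -2)
  clear (3,0): R3 −= (-3)R0 → (0, -5, 4, 3, -8)
pivot(1,1)=-3: scale R1 → (0, 1, -1, -4/3, -4/3)
  clear (0,1): R0 −= (-2)R1 → (1, 0, -1, -5/3, -14/3)
  clear (2,1): R2 −= (-4)R1 → (0, 0, -7, -4/3, -22/3)
  clear (3,1): R3 −= (-5)R1 → (0, 0, -1, -11/3, -44/3)
pivot(2,2)=-7: scale R2 → (0, 0, 1, 4/21, 22/21)
  clear (0,2): R0 −= (-1)R2 → (1, 0, 0, -31/21, -76/21)
  clear (1,2): R1 −= (-1)R2 → (0, 1, 0, -8/7, -2/7)
  clear (3,2): R3 −= (-1)R2 → (0, 0, 0, -73/21, -286/21)
pivot(3,3)=-73/21: scale R3 → (0, 0, 0, 1, 286/73)
  clear (0,3): R0 −= (-31/21)R3 → (1, 0, 0, 0, 158/73)
  clear (1,3): R1 −= (-8/7)R3 → (0, 1, 0, 0, 306/73)
  clear (2,3): R2 −= (4/21)R3 → (0, 0, 1, 0, 22/73)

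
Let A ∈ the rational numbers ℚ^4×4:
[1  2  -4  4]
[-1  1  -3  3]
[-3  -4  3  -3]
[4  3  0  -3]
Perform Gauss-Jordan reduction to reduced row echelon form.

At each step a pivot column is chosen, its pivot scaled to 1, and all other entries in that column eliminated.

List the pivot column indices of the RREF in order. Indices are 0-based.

[1] R0 /= 1  ⇒  (1, 2, -4, 4)
     R1 -= -1·R0  ⇒  (0, 3, -7, 7)
     R2 -= -3·R0  ⇒  (0, 2, -9, 9)
     R3 -= 4·R0  ⇒  (0, -5, 16, -19)
[2] R1 /= 3  ⇒  (0, 1, -7/3, 7/3)
     R0 -= 2·R1  ⇒  (1, 0, 2/3, -2/3)
     R2 -= 2·R1  ⇒  (0, 0, -13/3, 13/3)
     R3 -= -5·R1  ⇒  (0, 0, 13/3, -22/3)
[3] R2 /= -13/3  ⇒  (0, 0, 1, -1)
     R0 -= 2/3·R2  ⇒  (1, 0, 0, 0)
     R1 -= -7/3·R2  ⇒  (0, 1, 0, 0)
     R3 -= 13/3·R2  ⇒  (0, 0, 0, -3)
[4] R3 /= -3  ⇒  (0, 0, 0, 1)
     R2 -= -1·R3  ⇒  (0, 0, 1, 0)

pivot columns: 0, 1, 2, 3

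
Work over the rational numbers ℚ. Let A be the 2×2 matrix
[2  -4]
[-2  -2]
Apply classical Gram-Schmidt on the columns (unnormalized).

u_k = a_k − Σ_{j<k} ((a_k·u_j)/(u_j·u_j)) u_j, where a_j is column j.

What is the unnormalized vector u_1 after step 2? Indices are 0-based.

u_1 = (-3, -3)

Step 1: u_0 = a_0 = (2, -2).
Step 2: u_1 = a_1 − (-1/2)·u_0 = (-3, -3).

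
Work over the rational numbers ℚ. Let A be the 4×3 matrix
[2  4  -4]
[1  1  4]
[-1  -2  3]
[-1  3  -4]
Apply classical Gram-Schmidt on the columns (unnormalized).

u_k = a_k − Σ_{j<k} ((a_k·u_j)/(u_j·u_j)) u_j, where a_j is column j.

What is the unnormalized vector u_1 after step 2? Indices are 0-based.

u_1 = (12/7, -1/7, -6/7, 29/7)

Step 1: u_0 = a_0 = (2, 1, -1, -1).
Step 2: u_1 = a_1 − (8/7)·u_0 = (12/7, -1/7, -6/7, 29/7).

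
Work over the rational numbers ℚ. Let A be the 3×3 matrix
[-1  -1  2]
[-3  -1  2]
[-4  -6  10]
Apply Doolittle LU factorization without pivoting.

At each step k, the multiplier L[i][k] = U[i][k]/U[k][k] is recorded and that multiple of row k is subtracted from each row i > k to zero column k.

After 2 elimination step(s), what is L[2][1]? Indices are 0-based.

L[2][1] = -1

[col 0] pivot -1
  R1 -= 3*R0 → (0, 2, -4)  (L[1][0] := 3)
  R2 -= 4*R0 → (0, -2, 2)  (L[2][0] := 4)
[col 1] pivot 2
  R2 -= -1*R1 → (0, 0, -2)  (L[2][1] := -1)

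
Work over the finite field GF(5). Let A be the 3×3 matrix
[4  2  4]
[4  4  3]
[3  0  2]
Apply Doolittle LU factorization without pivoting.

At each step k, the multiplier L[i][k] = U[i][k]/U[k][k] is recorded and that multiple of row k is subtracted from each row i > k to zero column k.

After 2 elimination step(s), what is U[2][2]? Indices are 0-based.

k=0: U[0][0]=4
  eliminate (1,0): mult=1, new row 1: (0, 2, 4); set L[1][0]=1
  eliminate (2,0): mult=2, new row 2: (0, 1, 4); set L[2][0]=2
k=1: U[1][1]=2
  eliminate (2,1): mult=3, new row 2: (0, 0, 2); set L[2][1]=3

U[2][2] = 2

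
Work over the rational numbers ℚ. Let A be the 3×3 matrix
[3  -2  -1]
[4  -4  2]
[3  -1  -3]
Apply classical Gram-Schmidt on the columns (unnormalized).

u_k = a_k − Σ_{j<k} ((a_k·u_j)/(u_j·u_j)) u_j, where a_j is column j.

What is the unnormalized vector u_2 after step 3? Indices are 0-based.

Step 1: u_0 = a_0 = (3, 4, 3).
Step 2: u_1 = a_1 − (-25/34)·u_0 = (7/34, -18/17, 41/34).
Step 3: u_2 = a_2 − (-2/17)·u_0 − (-202/89)·u_1 = (-16/89, 6/89, 8/89).

u_2 = (-16/89, 6/89, 8/89)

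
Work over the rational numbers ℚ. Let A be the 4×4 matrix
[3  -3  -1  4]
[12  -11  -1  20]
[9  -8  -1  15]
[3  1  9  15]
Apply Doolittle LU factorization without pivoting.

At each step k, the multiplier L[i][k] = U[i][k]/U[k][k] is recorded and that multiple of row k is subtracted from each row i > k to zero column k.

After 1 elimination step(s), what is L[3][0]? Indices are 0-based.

Step 1: pivot at (0,0) is 3.
  row1 ← row1 − (4)·row0  ⇒  L[1][0]=4, U row1=(0, 1, 3, 4)
  row2 ← row2 − (3)·row0  ⇒  L[2][0]=3, U row2=(0, 1, 2, 3)
  row3 ← row3 − (1)·row0  ⇒  L[3][0]=1, U row3=(0, 4, 10, 11)

L[3][0] = 1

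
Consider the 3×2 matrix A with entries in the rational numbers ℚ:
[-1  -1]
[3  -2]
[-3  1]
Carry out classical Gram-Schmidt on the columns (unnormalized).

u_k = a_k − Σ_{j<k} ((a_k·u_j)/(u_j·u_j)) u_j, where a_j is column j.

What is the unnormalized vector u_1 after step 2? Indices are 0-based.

Step 1: u_0 = a_0 = (-1, 3, -3).
Step 2: u_1 = a_1 − (-8/19)·u_0 = (-27/19, -14/19, -5/19).

u_1 = (-27/19, -14/19, -5/19)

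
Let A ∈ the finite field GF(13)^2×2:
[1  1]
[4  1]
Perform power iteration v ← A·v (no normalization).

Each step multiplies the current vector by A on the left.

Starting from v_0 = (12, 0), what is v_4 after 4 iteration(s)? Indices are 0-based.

v_4 = (11, 11)

v_0 = (12, 0).
v_1 = A·v_0 = (12, 9).
v_2 = A·v_1 = (8, 5).
v_3 = A·v_2 = (0, 11).
v_4 = A·v_3 = (11, 11).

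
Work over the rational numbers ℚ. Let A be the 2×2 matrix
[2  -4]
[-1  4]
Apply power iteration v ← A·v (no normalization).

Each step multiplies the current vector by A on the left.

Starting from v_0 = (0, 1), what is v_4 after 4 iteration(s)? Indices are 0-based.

v_4 = (-672, 544)

v_0 = (0, 1).
v_1 = A·v_0 = (-4, 4).
v_2 = A·v_1 = (-24, 20).
v_3 = A·v_2 = (-128, 104).
v_4 = A·v_3 = (-672, 544).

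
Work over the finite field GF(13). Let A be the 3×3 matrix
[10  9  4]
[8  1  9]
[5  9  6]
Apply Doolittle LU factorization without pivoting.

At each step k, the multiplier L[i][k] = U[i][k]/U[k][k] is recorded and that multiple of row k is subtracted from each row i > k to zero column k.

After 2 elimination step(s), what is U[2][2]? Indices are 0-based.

k=0: U[0][0]=10
  eliminate (1,0): mult=6, new row 1: (0, 12, 11); set L[1][0]=6
  eliminate (2,0): mult=7, new row 2: (0, 11, 4); set L[2][0]=7
k=1: U[1][1]=12
  eliminate (2,1): mult=2, new row 2: (0, 0, 8); set L[2][1]=2

U[2][2] = 8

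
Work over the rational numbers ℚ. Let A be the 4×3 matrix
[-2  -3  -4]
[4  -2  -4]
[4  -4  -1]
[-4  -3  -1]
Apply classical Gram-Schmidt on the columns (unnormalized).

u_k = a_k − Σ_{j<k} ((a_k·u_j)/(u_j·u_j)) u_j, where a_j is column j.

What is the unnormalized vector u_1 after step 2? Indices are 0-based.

u_1 = (-42/13, -20/13, -46/13, -45/13)

Step 1: u_0 = a_0 = (-2, 4, 4, -4).
Step 2: u_1 = a_1 − (-3/26)·u_0 = (-42/13, -20/13, -46/13, -45/13).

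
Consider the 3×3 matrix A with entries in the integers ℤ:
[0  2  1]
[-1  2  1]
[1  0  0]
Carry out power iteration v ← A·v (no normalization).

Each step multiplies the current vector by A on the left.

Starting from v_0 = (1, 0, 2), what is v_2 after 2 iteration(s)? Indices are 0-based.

v_2 = (3, 1, 2)

v_0 = (1, 0, 2).
v_1 = A·v_0 = (2, 1, 1).
v_2 = A·v_1 = (3, 1, 2).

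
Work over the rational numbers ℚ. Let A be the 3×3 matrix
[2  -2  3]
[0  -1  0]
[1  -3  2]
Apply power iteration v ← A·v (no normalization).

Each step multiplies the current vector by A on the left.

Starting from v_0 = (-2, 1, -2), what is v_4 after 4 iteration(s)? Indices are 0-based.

v_0 = (-2, 1, -2).
v_1 = A·v_0 = (-12, -1, -9).
v_2 = A·v_1 = (-49, 1, -27).
v_3 = A·v_2 = (-181, -1, -106).
v_4 = A·v_3 = (-678, 1, -390).

v_4 = (-678, 1, -390)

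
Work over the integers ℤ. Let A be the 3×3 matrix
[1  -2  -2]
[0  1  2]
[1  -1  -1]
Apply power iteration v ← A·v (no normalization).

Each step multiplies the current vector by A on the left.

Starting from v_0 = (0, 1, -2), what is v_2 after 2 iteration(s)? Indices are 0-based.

v_2 = (6, -1, 4)

v_0 = (0, 1, -2).
v_1 = A·v_0 = (2, -3, 1).
v_2 = A·v_1 = (6, -1, 4).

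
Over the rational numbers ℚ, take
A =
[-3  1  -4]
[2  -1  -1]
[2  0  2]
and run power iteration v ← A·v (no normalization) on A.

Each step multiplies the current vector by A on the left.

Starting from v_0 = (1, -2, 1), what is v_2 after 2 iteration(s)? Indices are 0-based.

v_2 = (14, -25, -10)

v_0 = (1, -2, 1).
v_1 = A·v_0 = (-9, 3, 4).
v_2 = A·v_1 = (14, -25, -10).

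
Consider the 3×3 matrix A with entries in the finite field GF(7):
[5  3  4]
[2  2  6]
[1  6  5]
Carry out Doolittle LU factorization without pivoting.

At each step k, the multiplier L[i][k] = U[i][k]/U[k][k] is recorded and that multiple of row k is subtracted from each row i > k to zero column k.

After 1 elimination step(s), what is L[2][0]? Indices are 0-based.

Step 1: pivot at (0,0) is 5.
  row1 ← row1 − (6)·row0  ⇒  L[1][0]=6, U row1=(0, 5, 3)
  row2 ← row2 − (3)·row0  ⇒  L[2][0]=3, U row2=(0, 4, 0)

L[2][0] = 3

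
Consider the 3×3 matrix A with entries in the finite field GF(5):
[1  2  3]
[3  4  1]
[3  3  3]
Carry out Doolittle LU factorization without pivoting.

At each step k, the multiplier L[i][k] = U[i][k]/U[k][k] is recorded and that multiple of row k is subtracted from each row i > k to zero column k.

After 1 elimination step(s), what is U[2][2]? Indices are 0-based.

[col 0] pivot 1
  R1 -= 3*R0 → (0, 3, 2)  (L[1][0] := 3)
  R2 -= 3*R0 → (0, 2, 4)  (L[2][0] := 3)

U[2][2] = 4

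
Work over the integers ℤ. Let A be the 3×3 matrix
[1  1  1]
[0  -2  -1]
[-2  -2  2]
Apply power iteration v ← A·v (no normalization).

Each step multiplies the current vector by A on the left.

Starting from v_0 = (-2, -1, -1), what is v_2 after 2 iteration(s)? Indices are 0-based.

v_0 = (-2, -1, -1).
v_1 = A·v_0 = (-4, 3, 4).
v_2 = A·v_1 = (3, -10, 10).

v_2 = (3, -10, 10)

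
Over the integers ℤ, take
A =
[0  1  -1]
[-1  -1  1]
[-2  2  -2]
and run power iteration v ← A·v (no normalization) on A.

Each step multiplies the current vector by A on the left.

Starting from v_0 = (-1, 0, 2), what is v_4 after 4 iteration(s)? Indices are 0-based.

v_0 = (-1, 0, 2).
v_1 = A·v_0 = (-2, 3, -2).
v_2 = A·v_1 = (5, -3, 14).
v_3 = A·v_2 = (-17, 12, -44).
v_4 = A·v_3 = (56, -39, 146).

v_4 = (56, -39, 146)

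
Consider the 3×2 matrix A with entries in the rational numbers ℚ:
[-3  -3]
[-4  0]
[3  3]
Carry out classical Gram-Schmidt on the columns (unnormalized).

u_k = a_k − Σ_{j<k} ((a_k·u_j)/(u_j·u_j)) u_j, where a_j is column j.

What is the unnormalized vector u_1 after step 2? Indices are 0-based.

u_1 = (-24/17, 36/17, 24/17)

Step 1: u_0 = a_0 = (-3, -4, 3).
Step 2: u_1 = a_1 − (9/17)·u_0 = (-24/17, 36/17, 24/17).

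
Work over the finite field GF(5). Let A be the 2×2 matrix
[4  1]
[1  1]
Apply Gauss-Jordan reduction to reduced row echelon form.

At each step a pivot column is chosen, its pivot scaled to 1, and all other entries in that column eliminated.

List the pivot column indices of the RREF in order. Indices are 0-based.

[1] R0 /= 4  ⇒  (1, 4)
     R1 -= 1·R0  ⇒  (0, 2)
[2] R1 /= 2  ⇒  (0, 1)
     R0 -= 4·R1  ⇒  (1, 0)

pivot columns: 0, 1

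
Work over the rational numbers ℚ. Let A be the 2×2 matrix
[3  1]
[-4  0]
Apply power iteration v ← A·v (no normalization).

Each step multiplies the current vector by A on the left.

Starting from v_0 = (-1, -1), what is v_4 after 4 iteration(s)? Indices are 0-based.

v_4 = (8, 32)

v_0 = (-1, -1).
v_1 = A·v_0 = (-4, 4).
v_2 = A·v_1 = (-8, 16).
v_3 = A·v_2 = (-8, 32).
v_4 = A·v_3 = (8, 32).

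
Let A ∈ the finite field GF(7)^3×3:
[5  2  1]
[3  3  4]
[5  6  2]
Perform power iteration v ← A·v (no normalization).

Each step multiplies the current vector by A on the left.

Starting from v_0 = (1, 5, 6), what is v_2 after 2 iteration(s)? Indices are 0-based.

v_0 = (1, 5, 6).
v_1 = A·v_0 = (0, 0, 5).
v_2 = A·v_1 = (5, 6, 3).

v_2 = (5, 6, 3)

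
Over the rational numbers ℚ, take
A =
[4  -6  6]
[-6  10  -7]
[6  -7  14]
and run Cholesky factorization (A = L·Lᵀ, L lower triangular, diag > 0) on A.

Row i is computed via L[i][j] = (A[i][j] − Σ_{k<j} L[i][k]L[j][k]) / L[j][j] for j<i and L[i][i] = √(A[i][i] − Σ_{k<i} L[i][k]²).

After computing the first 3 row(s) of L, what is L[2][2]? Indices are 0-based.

L[2][2] = 1

Step 1: L[0][0] = √(4) = 2.
  L[1][0] = (-6) / L[0][0] = -3.
Step 2: L[1][1] = √(1) = 1.
  L[2][0] = (6) / L[0][0] = 3.
  L[2][1] = (2) / L[1][1] = 2.
Step 3: L[2][2] = √(1) = 1.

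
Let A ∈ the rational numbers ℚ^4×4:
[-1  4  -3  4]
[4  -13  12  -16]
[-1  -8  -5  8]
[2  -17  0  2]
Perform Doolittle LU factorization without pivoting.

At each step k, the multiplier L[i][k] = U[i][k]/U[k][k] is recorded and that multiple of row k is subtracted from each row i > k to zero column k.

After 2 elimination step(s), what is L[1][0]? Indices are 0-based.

L[1][0] = -4

Step 1: pivot at (0,0) is -1.
  row1 ← row1 − (-4)·row0  ⇒  L[1][0]=-4, U row1=(0, 3, 0, 0)
  row2 ← row2 − (1)·row0  ⇒  L[2][0]=1, U row2=(0, -12, -2, 4)
  row3 ← row3 − (-2)·row0  ⇒  L[3][0]=-2, U row3=(0, -9, -6, 10)
Step 2: pivot at (1,1) is 3.
  row2 ← row2 − (-4)·row1  ⇒  L[2][1]=-4, U row2=(0, 0, -2, 4)
  row3 ← row3 − (-3)·row1  ⇒  L[3][1]=-3, U row3=(0, 0, -6, 10)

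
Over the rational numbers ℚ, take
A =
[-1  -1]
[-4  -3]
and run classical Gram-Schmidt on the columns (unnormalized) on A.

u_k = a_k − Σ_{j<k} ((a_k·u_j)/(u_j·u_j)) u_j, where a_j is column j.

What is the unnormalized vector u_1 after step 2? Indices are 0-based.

Step 1: u_0 = a_0 = (-1, -4).
Step 2: u_1 = a_1 − (13/17)·u_0 = (-4/17, 1/17).

u_1 = (-4/17, 1/17)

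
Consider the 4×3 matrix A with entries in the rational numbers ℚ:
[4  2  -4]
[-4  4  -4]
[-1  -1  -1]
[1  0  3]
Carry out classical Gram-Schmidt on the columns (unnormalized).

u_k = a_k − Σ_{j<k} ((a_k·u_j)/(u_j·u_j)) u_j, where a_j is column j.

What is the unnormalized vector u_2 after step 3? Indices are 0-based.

Step 1: u_0 = a_0 = (4, -4, -1, 1).
Step 2: u_1 = a_1 − (-7/34)·u_0 = (48/17, 54/17, -41/34, 7/34).
Step 3: u_2 = a_2 − (2/17)·u_0 − (-754/665)·u_1 = (-844/665, 48/665, -1496/665, 296/95).

u_2 = (-844/665, 48/665, -1496/665, 296/95)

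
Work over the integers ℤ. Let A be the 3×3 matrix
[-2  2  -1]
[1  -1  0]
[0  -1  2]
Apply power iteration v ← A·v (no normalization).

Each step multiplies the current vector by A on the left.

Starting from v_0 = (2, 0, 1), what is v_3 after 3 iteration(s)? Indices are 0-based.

v_0 = (2, 0, 1).
v_1 = A·v_0 = (-5, 2, 2).
v_2 = A·v_1 = (12, -7, 2).
v_3 = A·v_2 = (-40, 19, 11).

v_3 = (-40, 19, 11)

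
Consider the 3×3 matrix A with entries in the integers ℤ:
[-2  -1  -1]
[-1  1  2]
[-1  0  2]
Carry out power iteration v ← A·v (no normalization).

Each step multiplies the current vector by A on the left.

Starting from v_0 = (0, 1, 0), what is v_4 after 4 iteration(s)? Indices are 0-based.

v_0 = (0, 1, 0).
v_1 = A·v_0 = (-1, 1, 0).
v_2 = A·v_1 = (1, 2, 1).
v_3 = A·v_2 = (-5, 3, 1).
v_4 = A·v_3 = (6, 10, 7).

v_4 = (6, 10, 7)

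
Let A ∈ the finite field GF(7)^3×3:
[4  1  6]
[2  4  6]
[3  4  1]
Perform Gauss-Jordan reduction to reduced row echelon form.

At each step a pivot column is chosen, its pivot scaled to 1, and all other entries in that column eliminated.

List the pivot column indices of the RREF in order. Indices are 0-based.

pivot columns: 0, 1, 2

step 1: normalize row 0 (÷4) = (1, 2, 5)
  row 1: subtract 2×row0 = (0, 0, 3)
  row 2: subtract 3×row0 = (0, 5, 0)
step 2: exchange rows 1,2
step 2: normalize row 1 (÷5) = (0, 1, 0)
  row 0: subtract 2×row1 = (1, 0, 5)
step 3: normalize row 2 (÷3) = (0, 0, 1)
  row 0: subtract 5×row2 = (1, 0, 0)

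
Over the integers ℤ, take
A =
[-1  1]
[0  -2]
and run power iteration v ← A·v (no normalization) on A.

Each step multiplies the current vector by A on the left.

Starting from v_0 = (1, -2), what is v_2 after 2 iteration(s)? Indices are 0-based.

v_2 = (7, -8)

v_0 = (1, -2).
v_1 = A·v_0 = (-3, 4).
v_2 = A·v_1 = (7, -8).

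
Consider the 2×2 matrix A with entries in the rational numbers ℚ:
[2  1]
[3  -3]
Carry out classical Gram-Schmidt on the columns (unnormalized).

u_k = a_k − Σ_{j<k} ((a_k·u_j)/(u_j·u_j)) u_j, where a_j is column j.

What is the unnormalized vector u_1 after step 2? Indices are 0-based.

Step 1: u_0 = a_0 = (2, 3).
Step 2: u_1 = a_1 − (-7/13)·u_0 = (27/13, -18/13).

u_1 = (27/13, -18/13)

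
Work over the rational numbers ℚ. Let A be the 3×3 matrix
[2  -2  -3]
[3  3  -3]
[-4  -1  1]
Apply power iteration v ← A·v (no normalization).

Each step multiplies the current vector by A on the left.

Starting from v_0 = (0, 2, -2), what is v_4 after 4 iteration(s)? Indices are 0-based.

v_4 = (-386, 612, -48)

v_0 = (0, 2, -2).
v_1 = A·v_0 = (2, 12, -4).
v_2 = A·v_1 = (-8, 54, -24).
v_3 = A·v_2 = (-52, 210, -46).
v_4 = A·v_3 = (-386, 612, -48).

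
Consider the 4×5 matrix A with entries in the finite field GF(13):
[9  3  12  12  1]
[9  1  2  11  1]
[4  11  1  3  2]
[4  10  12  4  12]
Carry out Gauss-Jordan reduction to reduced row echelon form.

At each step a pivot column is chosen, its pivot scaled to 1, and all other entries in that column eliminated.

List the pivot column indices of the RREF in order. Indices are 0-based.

pivot(0,0)=9: scale R0 → (1, 9, 10, 10, 3)
  clear (1,0): R1 −= (9)R0 → (0, 11, 3, 12, 0)
  clear (2,0): R2 −= (4)R0 → (0, 1, 0, 2, 3)
  clear (3,0): R3 −= (4)R0 → (0, 0, 11, 3, 0)
pivot(1,1)=11: scale R1 → (0, 1, 5, 7, 0)
  clear (0,1): R0 −= (9)R1 → (1, 0, 4, 12, 3)
  clear (2,1): R2 −= (1)R1 → (0, 0, 8, 8, 3)
pivot(2,2)=8: scale R2 → (0, 0, 1, 1, 2)
  clear (0,2): R0 −= (4)R2 → (1, 0, 0, 8, 8)
  clear (1,2): R1 −= (5)R2 → (0, 1, 0, 2, 3)
  clear (3,2): R3 −= (11)R2 → (0, 0, 0, 5, 4)
pivot(3,3)=5: scale R3 → (0, 0, 0, 1, 6)
  clear (0,3): R0 −= (8)R3 → (1, 0, 0, 0, 12)
  clear (1,3): R1 −= (2)R3 → (0, 1, 0, 0, 4)
  clear (2,3): R2 −= (1)R3 → (0, 0, 1, 0, 9)

pivot columns: 0, 1, 2, 3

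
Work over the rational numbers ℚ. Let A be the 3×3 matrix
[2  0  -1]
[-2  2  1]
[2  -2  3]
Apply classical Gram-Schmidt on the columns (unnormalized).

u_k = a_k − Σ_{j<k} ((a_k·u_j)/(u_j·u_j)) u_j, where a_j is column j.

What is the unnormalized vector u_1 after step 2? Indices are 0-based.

u_1 = (4/3, 2/3, -2/3)

Step 1: u_0 = a_0 = (2, -2, 2).
Step 2: u_1 = a_1 − (-2/3)·u_0 = (4/3, 2/3, -2/3).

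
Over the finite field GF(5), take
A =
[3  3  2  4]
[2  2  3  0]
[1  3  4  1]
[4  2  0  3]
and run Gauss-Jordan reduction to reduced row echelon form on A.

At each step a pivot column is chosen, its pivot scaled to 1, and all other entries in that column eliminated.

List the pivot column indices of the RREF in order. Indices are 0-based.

step 1: normalize row 0 (÷3) = (1, 1, 4, 3)
  row 1: subtract 2×row0 = (0, 0, 0, 4)
  row 2: subtract 1×row0 = (0, 2, 0, 3)
  row 3: subtract 4×row0 = (0, 3, 4, 1)
step 2: exchange rows 1,2
step 2: normalize row 1 (÷2) = (0, 1, 0, 4)
  row 0: subtract 1×row1 = (1, 0, 4, 4)
  row 3: subtract 3×row1 = (0, 0, 4, 4)
step 3: exchange rows 2,3
step 3: normalize row 2 (÷4) = (0, 0, 1, 1)
  row 0: subtract 4×row2 = (1, 0, 0, 0)
step 4: normalize row 3 (÷4) = (0, 0, 0, 1)
  row 1: subtract 4×row3 = (0, 1, 0, 0)
  row 2: subtract 1×row3 = (0, 0, 1, 0)

pivot columns: 0, 1, 2, 3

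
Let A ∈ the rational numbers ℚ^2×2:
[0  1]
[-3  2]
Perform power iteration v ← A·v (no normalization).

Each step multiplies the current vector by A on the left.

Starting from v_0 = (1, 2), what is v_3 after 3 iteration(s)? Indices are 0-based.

v_0 = (1, 2).
v_1 = A·v_0 = (2, 1).
v_2 = A·v_1 = (1, -4).
v_3 = A·v_2 = (-4, -11).

v_3 = (-4, -11)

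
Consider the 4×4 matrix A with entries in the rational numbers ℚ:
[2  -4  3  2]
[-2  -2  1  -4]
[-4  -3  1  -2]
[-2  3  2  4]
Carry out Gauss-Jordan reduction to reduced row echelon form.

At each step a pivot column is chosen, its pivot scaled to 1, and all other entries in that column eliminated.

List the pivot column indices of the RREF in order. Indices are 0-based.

pivot columns: 0, 1, 2, 3

[1] R0 /= 2  ⇒  (1, -2, 3/2, 1)
     R1 -= -2·R0  ⇒  (0, -6, 4, -2)
     R2 -= -4·R0  ⇒  (0, -11, 7, 2)
     R3 -= -2·R0  ⇒  (0, -1, 5, 6)
[2] R1 /= -6  ⇒  (0, 1, -2/3, 1/3)
     R0 -= -2·R1  ⇒  (1, 0, 1/6, 5/3)
     R2 -= -11·R1  ⇒  (0, 0, -1/3, 17/3)
     R3 -= -1·R1  ⇒  (0, 0, 13/3, 19/3)
[3] R2 /= -1/3  ⇒  (0, 0, 1, -17)
     R0 -= 1/6·R2  ⇒  (1, 0, 0, 9/2)
     R1 -= -2/3·R2  ⇒  (0, 1, 0, -11)
     R3 -= 13/3·R2  ⇒  (0, 0, 0, 80)
[4] R3 /= 80  ⇒  (0, 0, 0, 1)
     R0 -= 9/2·R3  ⇒  (1, 0, 0, 0)
     R1 -= -11·R3  ⇒  (0, 1, 0, 0)
     R2 -= -17·R3  ⇒  (0, 0, 1, 0)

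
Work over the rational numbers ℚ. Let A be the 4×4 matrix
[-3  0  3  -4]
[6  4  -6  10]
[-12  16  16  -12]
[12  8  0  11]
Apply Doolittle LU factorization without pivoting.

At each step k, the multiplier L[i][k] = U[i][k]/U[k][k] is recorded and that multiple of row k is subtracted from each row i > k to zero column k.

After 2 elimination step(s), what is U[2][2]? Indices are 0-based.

[col 0] pivot -3
  R1 -= -2*R0 → (0, 4, 0, 2)  (L[1][0] := -2)
  R2 -= 4*R0 → (0, 16, 4, 4)  (L[2][0] := 4)
  R3 -= -4*R0 → (0, 8, 12, -5)  (L[3][0] := -4)
[col 1] pivot 4
  R2 -= 4*R1 → (0, 0, 4, -4)  (L[2][1] := 4)
  R3 -= 2*R1 → (0, 0, 12, -9)  (L[3][1] := 2)

U[2][2] = 4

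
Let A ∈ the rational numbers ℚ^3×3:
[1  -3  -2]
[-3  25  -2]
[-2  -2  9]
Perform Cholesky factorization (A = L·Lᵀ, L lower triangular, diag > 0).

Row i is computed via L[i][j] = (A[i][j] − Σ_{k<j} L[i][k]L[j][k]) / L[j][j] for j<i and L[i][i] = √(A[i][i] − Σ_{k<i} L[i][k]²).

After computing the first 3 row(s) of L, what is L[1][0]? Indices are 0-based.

Step 1: L[0][0] = √(1) = 1.
  L[1][0] = (-3) / L[0][0] = -3.
Step 2: L[1][1] = √(16) = 4.
  L[2][0] = (-2) / L[0][0] = -2.
  L[2][1] = (-8) / L[1][1] = -2.
Step 3: L[2][2] = √(1) = 1.

L[1][0] = -3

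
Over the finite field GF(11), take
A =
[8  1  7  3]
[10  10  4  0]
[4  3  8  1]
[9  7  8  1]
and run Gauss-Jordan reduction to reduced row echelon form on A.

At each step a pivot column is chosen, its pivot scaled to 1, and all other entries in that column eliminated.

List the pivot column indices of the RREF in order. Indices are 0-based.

pivot(0,0)=8: scale R0 → (1, 7, 5, 10)
  clear (1,0): R1 −= (10)R0 → (0, 6, 9, 10)
  clear (2,0): R2 −= (4)R0 → (0, 8, 10, 5)
  clear (3,0): R3 −= (9)R0 → (0, 10, 7, 10)
pivot(1,1)=6: scale R1 → (0, 1, 7, 9)
  clear (0,1): R0 −= (7)R1 → (1, 0, 0, 2)
  clear (2,1): R2 −= (8)R1 → (0, 0, 9, 10)
  clear (3,1): R3 −= (10)R1 → (0, 0, 3, 8)
pivot(2,2)=9: scale R2 → (0, 0, 1, 6)
  clear (1,2): R1 −= (7)R2 → (0, 1, 0, 0)
  clear (3,2): R3 −= (3)R2 → (0, 0, 0, 1)
pivot(3,3)=1: scale R3 → (0, 0, 0, 1)
  clear (0,3): R0 −= (2)R3 → (1, 0, 0, 0)
  clear (2,3): R2 −= (6)R3 → (0, 0, 1, 0)

pivot columns: 0, 1, 2, 3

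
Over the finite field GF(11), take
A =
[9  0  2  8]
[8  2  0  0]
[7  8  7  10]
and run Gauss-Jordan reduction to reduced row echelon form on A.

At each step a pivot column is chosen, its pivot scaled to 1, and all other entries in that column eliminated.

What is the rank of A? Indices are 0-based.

step 1: normalize row 0 (÷9) = (1, 0, 10, 7)
  row 1: subtract 8×row0 = (0, 2, 8, 10)
  row 2: subtract 7×row0 = (0, 8, 3, 5)
step 2: normalize row 1 (÷2) = (0, 1, 4, 5)
  row 2: subtract 8×row1 = (0, 0, 4, 9)
step 3: normalize row 2 (÷4) = (0, 0, 1, 5)
  row 0: subtract 10×row2 = (1, 0, 0, 1)
  row 1: subtract 4×row2 = (0, 1, 0, 7)

rank = 3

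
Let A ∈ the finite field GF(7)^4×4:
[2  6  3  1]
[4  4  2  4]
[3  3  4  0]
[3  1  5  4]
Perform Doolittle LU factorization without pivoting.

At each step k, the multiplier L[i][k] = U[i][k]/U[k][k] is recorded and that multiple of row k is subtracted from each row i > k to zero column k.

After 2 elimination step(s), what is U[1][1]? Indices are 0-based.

U[1][1] = 6

[col 0] pivot 2
  R1 -= 2*R0 → (0, 6, 3, 2)  (L[1][0] := 2)
  R2 -= 5*R0 → (0, 1, 3, 2)  (L[2][0] := 5)
  R3 -= 5*R0 → (0, 6, 4, 6)  (L[3][0] := 5)
[col 1] pivot 6
  R2 -= 6*R1 → (0, 0, 6, 4)  (L[2][1] := 6)
  R3 -= 1*R1 → (0, 0, 1, 4)  (L[3][1] := 1)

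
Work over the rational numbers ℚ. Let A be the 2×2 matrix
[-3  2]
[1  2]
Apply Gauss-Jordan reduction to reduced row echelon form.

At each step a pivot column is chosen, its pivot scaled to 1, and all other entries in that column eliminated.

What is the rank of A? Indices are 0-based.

rank = 2

step 1: normalize row 0 (÷-3) = (1, -2/3)
  row 1: subtract 1×row0 = (0, 8/3)
step 2: normalize row 1 (÷8/3) = (0, 1)
  row 0: subtract -2/3×row1 = (1, 0)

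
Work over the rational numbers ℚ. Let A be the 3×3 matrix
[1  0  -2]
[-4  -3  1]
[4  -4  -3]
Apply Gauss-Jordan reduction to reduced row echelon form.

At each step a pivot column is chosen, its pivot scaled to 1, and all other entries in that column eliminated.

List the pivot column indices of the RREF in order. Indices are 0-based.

pivot columns: 0, 1, 2

pivot(0,0)=1: scale R0 → (1, 0, -2)
  clear (1,0): R1 −= (-4)R0 → (0, -3, -7)
  clear (2,0): R2 −= (4)R0 → (0, -4, 5)
pivot(1,1)=-3: scale R1 → (0, 1, 7/3)
  clear (2,1): R2 −= (-4)R1 → (0, 0, 43/3)
pivot(2,2)=43/3: scale R2 → (0, 0, 1)
  clear (0,2): R0 −= (-2)R2 → (1, 0, 0)
  clear (1,2): R1 −= (7/3)R2 → (0, 1, 0)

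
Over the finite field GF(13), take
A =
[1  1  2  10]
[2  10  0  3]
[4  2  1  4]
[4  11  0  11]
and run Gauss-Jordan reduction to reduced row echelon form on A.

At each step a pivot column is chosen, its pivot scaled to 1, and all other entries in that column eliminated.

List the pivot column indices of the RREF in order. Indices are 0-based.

pivot columns: 0, 1, 2, 3

pivot(0,0)=1: scale R0 → (1, 1, 2, 10)
  clear (1,0): R1 −= (2)R0 → (0, 8, 9, 9)
  clear (2,0): R2 −= (4)R0 → (0, 11, 6, 3)
  clear (3,0): R3 −= (4)R0 → (0, 7, 5, 10)
pivot(1,1)=8: scale R1 → (0, 1, 6, 6)
  clear (0,1): R0 −= (1)R1 → (1, 0, 9, 4)
  clear (2,1): R2 −= (11)R1 → (0, 0, 5, 2)
  clear (3,1): R3 −= (7)R1 → (0, 0, 2, 7)
pivot(2,2)=5: scale R2 → (0, 0, 1, 3)
  clear (0,2): R0 −= (9)R2 → (1, 0, 0, 3)
  clear (1,2): R1 −= (6)R2 → (0, 1, 0, 1)
  clear (3,2): R3 −= (2)R2 → (0, 0, 0, 1)
pivot(3,3)=1: scale R3 → (0, 0, 0, 1)
  clear (0,3): R0 −= (3)R3 → (1, 0, 0, 0)
  clear (1,3): R1 −= (1)R3 → (0, 1, 0, 0)
  clear (2,3): R2 −= (3)R3 → (0, 0, 1, 0)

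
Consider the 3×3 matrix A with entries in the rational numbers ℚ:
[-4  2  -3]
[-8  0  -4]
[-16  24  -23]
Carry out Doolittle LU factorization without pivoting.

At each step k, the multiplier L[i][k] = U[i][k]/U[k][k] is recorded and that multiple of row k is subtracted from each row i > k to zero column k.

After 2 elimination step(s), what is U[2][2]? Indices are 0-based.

U[2][2] = -3

[col 0] pivot -4
  R1 -= 2*R0 → (0, -4, 2)  (L[1][0] := 2)
  R2 -= 4*R0 → (0, 16, -11)  (L[2][0] := 4)
[col 1] pivot -4
  R2 -= -4*R1 → (0, 0, -3)  (L[2][1] := -4)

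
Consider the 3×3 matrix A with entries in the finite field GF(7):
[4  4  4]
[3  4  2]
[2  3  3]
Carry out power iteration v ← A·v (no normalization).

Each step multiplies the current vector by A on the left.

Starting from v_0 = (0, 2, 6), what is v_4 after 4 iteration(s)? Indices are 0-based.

v_0 = (0, 2, 6).
v_1 = A·v_0 = (4, 6, 3).
v_2 = A·v_1 = (3, 0, 0).
v_3 = A·v_2 = (5, 2, 6).
v_4 = A·v_3 = (3, 0, 6).

v_4 = (3, 0, 6)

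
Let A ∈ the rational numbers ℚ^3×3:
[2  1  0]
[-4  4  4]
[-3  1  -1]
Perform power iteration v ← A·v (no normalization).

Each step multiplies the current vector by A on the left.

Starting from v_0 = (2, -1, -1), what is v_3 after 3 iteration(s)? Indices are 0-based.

v_0 = (2, -1, -1).
v_1 = A·v_0 = (3, -16, -6).
v_2 = A·v_1 = (-10, -100, -19).
v_3 = A·v_2 = (-120, -436, -51).

v_3 = (-120, -436, -51)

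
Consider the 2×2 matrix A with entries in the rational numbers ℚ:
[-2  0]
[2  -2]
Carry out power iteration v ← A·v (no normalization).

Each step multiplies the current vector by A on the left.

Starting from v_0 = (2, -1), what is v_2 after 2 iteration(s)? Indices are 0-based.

v_2 = (8, -20)

v_0 = (2, -1).
v_1 = A·v_0 = (-4, 6).
v_2 = A·v_1 = (8, -20).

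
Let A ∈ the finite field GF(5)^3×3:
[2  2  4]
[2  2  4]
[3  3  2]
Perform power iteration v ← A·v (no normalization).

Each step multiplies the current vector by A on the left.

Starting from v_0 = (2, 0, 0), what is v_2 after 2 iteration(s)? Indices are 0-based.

v_2 = (0, 0, 1)

v_0 = (2, 0, 0).
v_1 = A·v_0 = (4, 4, 1).
v_2 = A·v_1 = (0, 0, 1).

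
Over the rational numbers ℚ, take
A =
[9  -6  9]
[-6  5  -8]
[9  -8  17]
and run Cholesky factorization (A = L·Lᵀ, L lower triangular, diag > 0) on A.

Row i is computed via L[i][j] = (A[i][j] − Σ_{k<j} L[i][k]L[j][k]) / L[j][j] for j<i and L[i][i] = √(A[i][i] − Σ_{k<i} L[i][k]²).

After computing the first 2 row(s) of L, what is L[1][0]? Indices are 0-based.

L[1][0] = -2

Step 1: L[0][0] = √(9) = 3.
  L[1][0] = (-6) / L[0][0] = -2.
Step 2: L[1][1] = √(1) = 1.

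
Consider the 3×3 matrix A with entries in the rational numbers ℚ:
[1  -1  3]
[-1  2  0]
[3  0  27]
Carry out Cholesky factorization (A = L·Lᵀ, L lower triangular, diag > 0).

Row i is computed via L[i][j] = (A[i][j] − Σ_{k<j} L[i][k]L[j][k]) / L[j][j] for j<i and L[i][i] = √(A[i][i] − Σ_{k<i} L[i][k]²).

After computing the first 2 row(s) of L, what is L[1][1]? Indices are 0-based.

L[1][1] = 1

Step 1: L[0][0] = √(1) = 1.
  L[1][0] = (-1) / L[0][0] = -1.
Step 2: L[1][1] = √(1) = 1.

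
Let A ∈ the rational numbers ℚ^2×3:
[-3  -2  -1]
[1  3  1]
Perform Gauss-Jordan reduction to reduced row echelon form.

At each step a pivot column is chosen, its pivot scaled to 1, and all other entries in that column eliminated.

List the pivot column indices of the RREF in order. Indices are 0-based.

pivot columns: 0, 1

step 1: normalize row 0 (÷-3) = (1, 2/3, 1/3)
  row 1: subtract 1×row0 = (0, 7/3, 2/3)
step 2: normalize row 1 (÷7/3) = (0, 1, 2/7)
  row 0: subtract 2/3×row1 = (1, 0, 1/7)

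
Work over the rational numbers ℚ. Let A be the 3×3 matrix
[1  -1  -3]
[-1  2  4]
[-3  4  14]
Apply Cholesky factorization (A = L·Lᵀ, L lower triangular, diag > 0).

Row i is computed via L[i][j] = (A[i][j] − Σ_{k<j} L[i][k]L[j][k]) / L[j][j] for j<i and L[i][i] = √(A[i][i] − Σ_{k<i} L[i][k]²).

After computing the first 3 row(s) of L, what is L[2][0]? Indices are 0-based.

L[2][0] = -3

Step 1: L[0][0] = √(1) = 1.
  L[1][0] = (-1) / L[0][0] = -1.
Step 2: L[1][1] = √(1) = 1.
  L[2][0] = (-3) / L[0][0] = -3.
  L[2][1] = (1) / L[1][1] = 1.
Step 3: L[2][2] = √(4) = 2.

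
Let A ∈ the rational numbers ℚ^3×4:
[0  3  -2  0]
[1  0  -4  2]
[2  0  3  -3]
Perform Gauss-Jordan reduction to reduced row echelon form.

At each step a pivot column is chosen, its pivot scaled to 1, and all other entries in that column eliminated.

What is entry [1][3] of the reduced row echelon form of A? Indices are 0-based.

M[1][3] = -14/33

[1] R0 <-> R1
[1] R0 /= 1  ⇒  (1, 0, -4, 2)
     R2 -= 2·R0  ⇒  (0, 0, 11, -7)
[2] R1 /= 3  ⇒  (0, 1, -2/3, 0)
[3] R2 /= 11  ⇒  (0, 0, 1, -7/11)
     R0 -= -4·R2  ⇒  (1, 0, 0, -6/11)
     R1 -= -2/3·R2  ⇒  (0, 1, 0, -14/33)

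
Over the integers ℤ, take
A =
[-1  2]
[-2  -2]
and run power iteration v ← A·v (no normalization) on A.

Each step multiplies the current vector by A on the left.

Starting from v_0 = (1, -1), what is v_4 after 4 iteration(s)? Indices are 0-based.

v_0 = (1, -1).
v_1 = A·v_0 = (-3, 0).
v_2 = A·v_1 = (3, 6).
v_3 = A·v_2 = (9, -18).
v_4 = A·v_3 = (-45, 18).

v_4 = (-45, 18)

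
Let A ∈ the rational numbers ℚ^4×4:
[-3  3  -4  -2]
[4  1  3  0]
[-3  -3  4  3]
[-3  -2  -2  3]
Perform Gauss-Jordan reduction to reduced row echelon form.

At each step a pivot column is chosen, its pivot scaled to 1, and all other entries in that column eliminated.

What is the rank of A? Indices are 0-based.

rank = 4

[1] R0 /= -3  ⇒  (1, -1, 4/3, 2/3)
     R1 -= 4·R0  ⇒  (0, 5, -7/3, -8/3)
     R2 -= -3·R0  ⇒  (0, -6, 8, 5)
     R3 -= -3·R0  ⇒  (0, -5, 2, 5)
[2] R1 /= 5  ⇒  (0, 1, -7/15, -8/15)
     R0 -= -1·R1  ⇒  (1, 0, 13/15, 2/15)
     R2 -= -6·R1  ⇒  (0, 0, 26/5, 9/5)
     R3 -= -5·R1  ⇒  (0, 0, -1/3, 7/3)
[3] R2 /= 26/5  ⇒  (0, 0, 1, 9/26)
     R0 -= 13/15·R2  ⇒  (1, 0, 0, -1/6)
     R1 -= -7/15·R2  ⇒  (0, 1, 0, -29/78)
     R3 -= -1/3·R2  ⇒  (0, 0, 0, 191/78)
[4] R3 /= 191/78  ⇒  (0, 0, 0, 1)
     R0 -= -1/6·R3  ⇒  (1, 0, 0, 0)
     R1 -= -29/78·R3  ⇒  (0, 1, 0, 0)
     R2 -= 9/26·R3  ⇒  (0, 0, 1, 0)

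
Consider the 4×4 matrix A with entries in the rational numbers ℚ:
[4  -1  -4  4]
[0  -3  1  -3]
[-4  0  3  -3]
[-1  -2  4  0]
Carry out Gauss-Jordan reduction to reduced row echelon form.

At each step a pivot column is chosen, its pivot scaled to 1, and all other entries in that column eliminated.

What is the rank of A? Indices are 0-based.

rank = 4

step 1: normalize row 0 (÷4) = (1, -1/4, -1, 1)
  row 2: subtract -4×row0 = (0, -1, -1, 1)
  row 3: subtract -1×row0 = (0, -9/4, 3, 1)
step 2: normalize row 1 (÷-3) = (0, 1, -1/3, 1)
  row 0: subtract -1/4×row1 = (1, 0, -13/12, 5/4)
  row 2: subtract -1×row1 = (0, 0, -4/3, 2)
  row 3: subtract -9/4×row1 = (0, 0, 9/4, 13/4)
step 3: normalize row 2 (÷-4/3) = (0, 0, 1, -3/2)
  row 0: subtract -13/12×row2 = (1, 0, 0, -3/8)
  row 1: subtract -1/3×row2 = (0, 1, 0, 1/2)
  row 3: subtract 9/4×row2 = (0, 0, 0, 53/8)
step 4: normalize row 3 (÷53/8) = (0, 0, 0, 1)
  row 0: subtract -3/8×row3 = (1, 0, 0, 0)
  row 1: subtract 1/2×row3 = (0, 1, 0, 0)
  row 2: subtract -3/2×row3 = (0, 0, 1, 0)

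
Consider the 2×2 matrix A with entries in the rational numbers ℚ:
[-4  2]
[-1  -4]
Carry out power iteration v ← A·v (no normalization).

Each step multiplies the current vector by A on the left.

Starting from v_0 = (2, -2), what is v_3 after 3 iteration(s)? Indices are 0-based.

v_0 = (2, -2).
v_1 = A·v_0 = (-12, 6).
v_2 = A·v_1 = (60, -12).
v_3 = A·v_2 = (-264, -12).

v_3 = (-264, -12)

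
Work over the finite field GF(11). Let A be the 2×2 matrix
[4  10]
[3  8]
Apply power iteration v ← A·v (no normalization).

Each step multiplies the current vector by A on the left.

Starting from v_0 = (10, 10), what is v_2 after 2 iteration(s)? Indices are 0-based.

v_2 = (10, 2)

v_0 = (10, 10).
v_1 = A·v_0 = (8, 0).
v_2 = A·v_1 = (10, 2).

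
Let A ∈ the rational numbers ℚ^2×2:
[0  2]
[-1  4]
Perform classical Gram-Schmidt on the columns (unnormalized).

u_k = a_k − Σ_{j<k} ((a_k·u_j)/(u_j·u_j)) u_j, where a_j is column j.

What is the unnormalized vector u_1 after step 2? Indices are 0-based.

u_1 = (2, 0)

Step 1: u_0 = a_0 = (0, -1).
Step 2: u_1 = a_1 − (-4)·u_0 = (2, 0).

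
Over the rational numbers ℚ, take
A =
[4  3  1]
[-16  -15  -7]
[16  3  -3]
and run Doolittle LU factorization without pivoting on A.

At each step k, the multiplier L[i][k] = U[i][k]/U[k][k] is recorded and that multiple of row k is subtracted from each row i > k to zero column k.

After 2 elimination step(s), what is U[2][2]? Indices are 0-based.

[col 0] pivot 4
  R1 -= -4*R0 → (0, -3, -3)  (L[1][0] := -4)
  R2 -= 4*R0 → (0, -9, -7)  (L[2][0] := 4)
[col 1] pivot -3
  R2 -= 3*R1 → (0, 0, 2)  (L[2][1] := 3)

U[2][2] = 2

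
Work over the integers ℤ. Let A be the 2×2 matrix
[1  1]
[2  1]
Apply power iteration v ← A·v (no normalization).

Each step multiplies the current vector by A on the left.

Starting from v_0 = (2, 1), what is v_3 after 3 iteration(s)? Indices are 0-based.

v_0 = (2, 1).
v_1 = A·v_0 = (3, 5).
v_2 = A·v_1 = (8, 11).
v_3 = A·v_2 = (19, 27).

v_3 = (19, 27)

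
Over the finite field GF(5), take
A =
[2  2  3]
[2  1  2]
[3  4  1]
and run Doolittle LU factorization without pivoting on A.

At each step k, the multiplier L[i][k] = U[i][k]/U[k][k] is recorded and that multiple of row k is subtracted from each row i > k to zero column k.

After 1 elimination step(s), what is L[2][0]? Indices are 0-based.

Step 1: pivot at (0,0) is 2.
  row1 ← row1 − (1)·row0  ⇒  L[1][0]=1, U row1=(0, 4, 4)
  row2 ← row2 − (4)·row0  ⇒  L[2][0]=4, U row2=(0, 1, 4)

L[2][0] = 4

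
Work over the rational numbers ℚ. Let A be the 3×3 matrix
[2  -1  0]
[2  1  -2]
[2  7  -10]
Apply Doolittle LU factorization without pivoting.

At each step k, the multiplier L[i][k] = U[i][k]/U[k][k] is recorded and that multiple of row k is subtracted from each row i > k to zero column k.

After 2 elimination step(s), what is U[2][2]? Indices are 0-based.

[col 0] pivot 2
  R1 -= 1*R0 → (0, 2, -2)  (L[1][0] := 1)
  R2 -= 1*R0 → (0, 8, -10)  (L[2][0] := 1)
[col 1] pivot 2
  R2 -= 4*R1 → (0, 0, -2)  (L[2][1] := 4)

U[2][2] = -2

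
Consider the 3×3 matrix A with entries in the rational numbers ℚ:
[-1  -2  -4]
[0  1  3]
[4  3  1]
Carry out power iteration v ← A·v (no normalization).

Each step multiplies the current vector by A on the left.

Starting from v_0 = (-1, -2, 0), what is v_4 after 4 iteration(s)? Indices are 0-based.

v_4 = (-225, 172, 40)

v_0 = (-1, -2, 0).
v_1 = A·v_0 = (5, -2, -10).
v_2 = A·v_1 = (39, -32, 4).
v_3 = A·v_2 = (9, -20, 64).
v_4 = A·v_3 = (-225, 172, 40).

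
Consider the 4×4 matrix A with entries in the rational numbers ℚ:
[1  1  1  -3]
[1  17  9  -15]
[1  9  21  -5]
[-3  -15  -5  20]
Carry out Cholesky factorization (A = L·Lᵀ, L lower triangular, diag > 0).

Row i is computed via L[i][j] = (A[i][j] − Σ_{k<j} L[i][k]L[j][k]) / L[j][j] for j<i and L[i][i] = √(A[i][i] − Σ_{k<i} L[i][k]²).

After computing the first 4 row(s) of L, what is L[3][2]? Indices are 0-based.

Step 1: L[0][0] = √(1) = 1.
  L[1][0] = (1) / L[0][0] = 1.
Step 2: L[1][1] = √(16) = 4.
  L[2][0] = (1) / L[0][0] = 1.
  L[2][1] = (8) / L[1][1] = 2.
Step 3: L[2][2] = √(16) = 4.
  L[3][0] = (-3) / L[0][0] = -3.
  L[3][1] = (-12) / L[1][1] = -3.
  L[3][2] = (4) / L[2][2] = 1.
Step 4: L[3][3] = √(1) = 1.

L[3][2] = 1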